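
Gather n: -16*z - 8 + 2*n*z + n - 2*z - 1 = n*(2*z + 1) - 18*z - 9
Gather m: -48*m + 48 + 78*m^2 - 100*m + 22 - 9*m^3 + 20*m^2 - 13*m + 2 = -9*m^3 + 98*m^2 - 161*m + 72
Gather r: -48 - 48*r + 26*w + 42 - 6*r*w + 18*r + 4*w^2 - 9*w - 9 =r*(-6*w - 30) + 4*w^2 + 17*w - 15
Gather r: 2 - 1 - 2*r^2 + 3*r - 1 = -2*r^2 + 3*r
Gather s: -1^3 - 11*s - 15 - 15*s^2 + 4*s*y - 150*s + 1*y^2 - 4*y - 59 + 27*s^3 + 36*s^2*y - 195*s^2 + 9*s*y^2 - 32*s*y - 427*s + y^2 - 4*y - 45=27*s^3 + s^2*(36*y - 210) + s*(9*y^2 - 28*y - 588) + 2*y^2 - 8*y - 120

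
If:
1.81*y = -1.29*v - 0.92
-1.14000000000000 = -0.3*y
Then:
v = -6.04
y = 3.80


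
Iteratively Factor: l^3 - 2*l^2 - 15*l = (l + 3)*(l^2 - 5*l) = (l - 5)*(l + 3)*(l)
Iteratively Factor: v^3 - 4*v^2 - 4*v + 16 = (v - 2)*(v^2 - 2*v - 8) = (v - 2)*(v + 2)*(v - 4)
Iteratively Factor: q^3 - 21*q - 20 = (q + 1)*(q^2 - q - 20) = (q + 1)*(q + 4)*(q - 5)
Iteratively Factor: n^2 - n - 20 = (n - 5)*(n + 4)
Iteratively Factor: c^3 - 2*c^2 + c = (c)*(c^2 - 2*c + 1) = c*(c - 1)*(c - 1)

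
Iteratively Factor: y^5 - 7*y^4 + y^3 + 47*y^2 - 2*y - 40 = (y - 5)*(y^4 - 2*y^3 - 9*y^2 + 2*y + 8) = (y - 5)*(y + 2)*(y^3 - 4*y^2 - y + 4) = (y - 5)*(y + 1)*(y + 2)*(y^2 - 5*y + 4) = (y - 5)*(y - 4)*(y + 1)*(y + 2)*(y - 1)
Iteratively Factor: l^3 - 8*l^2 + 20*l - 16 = (l - 2)*(l^2 - 6*l + 8) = (l - 4)*(l - 2)*(l - 2)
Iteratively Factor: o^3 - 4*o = (o - 2)*(o^2 + 2*o) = o*(o - 2)*(o + 2)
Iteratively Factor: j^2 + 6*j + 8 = (j + 4)*(j + 2)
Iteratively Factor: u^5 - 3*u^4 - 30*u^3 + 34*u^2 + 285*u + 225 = (u + 1)*(u^4 - 4*u^3 - 26*u^2 + 60*u + 225) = (u + 1)*(u + 3)*(u^3 - 7*u^2 - 5*u + 75) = (u - 5)*(u + 1)*(u + 3)*(u^2 - 2*u - 15) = (u - 5)^2*(u + 1)*(u + 3)*(u + 3)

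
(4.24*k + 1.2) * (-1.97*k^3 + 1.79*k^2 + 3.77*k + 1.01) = -8.3528*k^4 + 5.2256*k^3 + 18.1328*k^2 + 8.8064*k + 1.212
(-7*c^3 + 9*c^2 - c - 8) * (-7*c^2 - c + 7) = 49*c^5 - 56*c^4 - 51*c^3 + 120*c^2 + c - 56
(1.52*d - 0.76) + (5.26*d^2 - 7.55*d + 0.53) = 5.26*d^2 - 6.03*d - 0.23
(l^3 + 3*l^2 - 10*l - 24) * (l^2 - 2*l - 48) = l^5 + l^4 - 64*l^3 - 148*l^2 + 528*l + 1152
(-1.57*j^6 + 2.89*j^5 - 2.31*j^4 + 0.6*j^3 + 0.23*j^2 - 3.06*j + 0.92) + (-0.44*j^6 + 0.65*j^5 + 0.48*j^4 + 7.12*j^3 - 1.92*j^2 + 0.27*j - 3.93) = -2.01*j^6 + 3.54*j^5 - 1.83*j^4 + 7.72*j^3 - 1.69*j^2 - 2.79*j - 3.01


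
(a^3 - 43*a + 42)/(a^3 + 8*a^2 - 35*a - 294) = (a - 1)/(a + 7)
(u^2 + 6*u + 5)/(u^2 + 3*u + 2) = (u + 5)/(u + 2)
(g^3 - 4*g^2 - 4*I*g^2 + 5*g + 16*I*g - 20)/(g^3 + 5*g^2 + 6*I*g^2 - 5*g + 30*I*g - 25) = (g^2 - g*(4 + 5*I) + 20*I)/(g^2 + 5*g*(1 + I) + 25*I)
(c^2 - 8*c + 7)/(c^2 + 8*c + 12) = (c^2 - 8*c + 7)/(c^2 + 8*c + 12)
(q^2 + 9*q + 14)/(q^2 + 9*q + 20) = (q^2 + 9*q + 14)/(q^2 + 9*q + 20)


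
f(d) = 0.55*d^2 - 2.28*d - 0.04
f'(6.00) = 4.32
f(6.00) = 6.08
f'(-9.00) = -12.18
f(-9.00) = 65.03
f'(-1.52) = -3.95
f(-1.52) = 4.70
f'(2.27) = 0.22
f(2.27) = -2.38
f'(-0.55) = -2.88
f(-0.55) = 1.38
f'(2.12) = 0.05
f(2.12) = -2.40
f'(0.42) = -1.82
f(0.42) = -0.90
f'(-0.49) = -2.82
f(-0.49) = 1.21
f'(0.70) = -1.51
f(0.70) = -1.37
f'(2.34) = 0.29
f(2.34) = -2.36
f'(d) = 1.1*d - 2.28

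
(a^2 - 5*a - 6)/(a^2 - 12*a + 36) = (a + 1)/(a - 6)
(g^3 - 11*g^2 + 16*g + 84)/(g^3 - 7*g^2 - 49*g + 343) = (g^2 - 4*g - 12)/(g^2 - 49)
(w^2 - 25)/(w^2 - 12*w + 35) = (w + 5)/(w - 7)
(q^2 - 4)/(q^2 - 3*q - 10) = (q - 2)/(q - 5)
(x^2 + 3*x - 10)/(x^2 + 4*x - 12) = (x + 5)/(x + 6)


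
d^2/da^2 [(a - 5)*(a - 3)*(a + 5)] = 6*a - 6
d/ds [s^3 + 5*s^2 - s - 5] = 3*s^2 + 10*s - 1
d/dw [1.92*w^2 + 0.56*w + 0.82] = 3.84*w + 0.56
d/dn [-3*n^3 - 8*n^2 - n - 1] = -9*n^2 - 16*n - 1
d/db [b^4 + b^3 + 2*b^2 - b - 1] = 4*b^3 + 3*b^2 + 4*b - 1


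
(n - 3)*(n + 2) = n^2 - n - 6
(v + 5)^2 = v^2 + 10*v + 25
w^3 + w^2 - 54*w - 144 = (w - 8)*(w + 3)*(w + 6)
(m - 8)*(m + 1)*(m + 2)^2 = m^4 - 3*m^3 - 32*m^2 - 60*m - 32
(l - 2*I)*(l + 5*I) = l^2 + 3*I*l + 10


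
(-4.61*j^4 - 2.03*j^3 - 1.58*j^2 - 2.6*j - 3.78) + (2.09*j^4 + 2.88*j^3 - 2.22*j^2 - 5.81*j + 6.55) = -2.52*j^4 + 0.85*j^3 - 3.8*j^2 - 8.41*j + 2.77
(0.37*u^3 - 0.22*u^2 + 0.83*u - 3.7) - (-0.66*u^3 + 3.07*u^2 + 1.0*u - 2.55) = 1.03*u^3 - 3.29*u^2 - 0.17*u - 1.15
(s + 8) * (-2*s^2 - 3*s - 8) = -2*s^3 - 19*s^2 - 32*s - 64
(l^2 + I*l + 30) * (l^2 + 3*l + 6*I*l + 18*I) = l^4 + 3*l^3 + 7*I*l^3 + 24*l^2 + 21*I*l^2 + 72*l + 180*I*l + 540*I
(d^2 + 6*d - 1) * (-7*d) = -7*d^3 - 42*d^2 + 7*d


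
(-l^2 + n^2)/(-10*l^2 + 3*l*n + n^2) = (-l^2 + n^2)/(-10*l^2 + 3*l*n + n^2)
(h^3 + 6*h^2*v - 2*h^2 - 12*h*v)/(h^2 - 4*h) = (h^2 + 6*h*v - 2*h - 12*v)/(h - 4)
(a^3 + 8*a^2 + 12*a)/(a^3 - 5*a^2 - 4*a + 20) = a*(a + 6)/(a^2 - 7*a + 10)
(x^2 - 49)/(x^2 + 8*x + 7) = (x - 7)/(x + 1)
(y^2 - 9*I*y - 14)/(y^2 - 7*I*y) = (y - 2*I)/y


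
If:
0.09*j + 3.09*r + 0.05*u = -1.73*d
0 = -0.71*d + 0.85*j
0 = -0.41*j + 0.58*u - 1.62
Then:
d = 1.69357609069048*u - 4.73033321882515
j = 1.41463414634146*u - 3.95121951219512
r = 2.76345832513432 - 1.00556754371044*u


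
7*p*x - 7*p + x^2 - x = (7*p + x)*(x - 1)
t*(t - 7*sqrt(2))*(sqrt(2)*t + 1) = sqrt(2)*t^3 - 13*t^2 - 7*sqrt(2)*t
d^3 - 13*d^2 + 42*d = d*(d - 7)*(d - 6)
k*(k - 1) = k^2 - k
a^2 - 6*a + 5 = (a - 5)*(a - 1)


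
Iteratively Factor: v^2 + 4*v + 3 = (v + 1)*(v + 3)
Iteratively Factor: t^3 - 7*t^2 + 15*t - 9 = (t - 1)*(t^2 - 6*t + 9) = (t - 3)*(t - 1)*(t - 3)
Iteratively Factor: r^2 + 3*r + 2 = (r + 2)*(r + 1)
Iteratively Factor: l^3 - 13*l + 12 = (l - 1)*(l^2 + l - 12) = (l - 3)*(l - 1)*(l + 4)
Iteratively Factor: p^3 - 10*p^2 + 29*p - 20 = (p - 5)*(p^2 - 5*p + 4) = (p - 5)*(p - 1)*(p - 4)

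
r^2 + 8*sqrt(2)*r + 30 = (r + 3*sqrt(2))*(r + 5*sqrt(2))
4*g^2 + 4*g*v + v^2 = (2*g + v)^2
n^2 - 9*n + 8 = (n - 8)*(n - 1)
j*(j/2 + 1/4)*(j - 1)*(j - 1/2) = j^4/2 - j^3/2 - j^2/8 + j/8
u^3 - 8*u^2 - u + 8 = (u - 8)*(u - 1)*(u + 1)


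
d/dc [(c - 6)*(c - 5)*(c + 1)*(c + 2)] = 4*c^3 - 24*c^2 - 2*c + 68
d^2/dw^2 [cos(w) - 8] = -cos(w)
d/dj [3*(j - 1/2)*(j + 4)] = 6*j + 21/2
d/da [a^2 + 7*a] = 2*a + 7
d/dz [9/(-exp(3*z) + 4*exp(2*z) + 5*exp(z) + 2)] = (27*exp(2*z) - 72*exp(z) - 45)*exp(z)/(-exp(3*z) + 4*exp(2*z) + 5*exp(z) + 2)^2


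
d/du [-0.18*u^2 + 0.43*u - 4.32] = 0.43 - 0.36*u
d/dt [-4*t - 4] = -4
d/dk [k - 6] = 1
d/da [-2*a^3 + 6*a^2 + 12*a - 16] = -6*a^2 + 12*a + 12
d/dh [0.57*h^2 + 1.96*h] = 1.14*h + 1.96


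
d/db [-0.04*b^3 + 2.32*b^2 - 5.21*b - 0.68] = -0.12*b^2 + 4.64*b - 5.21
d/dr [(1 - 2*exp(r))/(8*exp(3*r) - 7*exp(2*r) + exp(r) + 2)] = ((2*exp(r) - 1)*(24*exp(2*r) - 14*exp(r) + 1) - 16*exp(3*r) + 14*exp(2*r) - 2*exp(r) - 4)*exp(r)/(8*exp(3*r) - 7*exp(2*r) + exp(r) + 2)^2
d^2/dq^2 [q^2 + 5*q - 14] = 2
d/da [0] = 0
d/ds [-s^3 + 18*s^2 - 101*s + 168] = -3*s^2 + 36*s - 101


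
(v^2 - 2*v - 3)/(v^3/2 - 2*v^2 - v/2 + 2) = 2*(v - 3)/(v^2 - 5*v + 4)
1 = 1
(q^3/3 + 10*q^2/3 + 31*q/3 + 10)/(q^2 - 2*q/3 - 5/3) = (q^3 + 10*q^2 + 31*q + 30)/(3*q^2 - 2*q - 5)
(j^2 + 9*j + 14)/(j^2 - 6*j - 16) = (j + 7)/(j - 8)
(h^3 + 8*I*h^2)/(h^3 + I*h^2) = (h + 8*I)/(h + I)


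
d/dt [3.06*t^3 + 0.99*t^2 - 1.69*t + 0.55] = 9.18*t^2 + 1.98*t - 1.69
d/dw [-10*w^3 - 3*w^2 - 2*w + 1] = -30*w^2 - 6*w - 2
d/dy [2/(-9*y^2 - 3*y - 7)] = 6*(6*y + 1)/(9*y^2 + 3*y + 7)^2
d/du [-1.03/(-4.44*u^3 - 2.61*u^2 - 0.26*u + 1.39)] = (-13.7196*u^2 - 5.3766*u - 0.2678)/(4.44*u^3 + 2.61*u^2 + 0.26*u - 1.39)^2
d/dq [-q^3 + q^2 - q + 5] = -3*q^2 + 2*q - 1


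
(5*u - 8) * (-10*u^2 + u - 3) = -50*u^3 + 85*u^2 - 23*u + 24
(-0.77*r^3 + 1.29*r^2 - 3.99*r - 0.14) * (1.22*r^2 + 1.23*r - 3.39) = -0.9394*r^5 + 0.6267*r^4 - 0.6708*r^3 - 9.4516*r^2 + 13.3539*r + 0.4746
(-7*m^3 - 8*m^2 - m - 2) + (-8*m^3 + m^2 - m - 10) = -15*m^3 - 7*m^2 - 2*m - 12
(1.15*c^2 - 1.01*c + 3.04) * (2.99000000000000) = 3.4385*c^2 - 3.0199*c + 9.0896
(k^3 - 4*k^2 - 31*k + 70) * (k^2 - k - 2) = k^5 - 5*k^4 - 29*k^3 + 109*k^2 - 8*k - 140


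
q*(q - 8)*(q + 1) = q^3 - 7*q^2 - 8*q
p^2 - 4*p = p*(p - 4)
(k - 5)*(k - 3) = k^2 - 8*k + 15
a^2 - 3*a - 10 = (a - 5)*(a + 2)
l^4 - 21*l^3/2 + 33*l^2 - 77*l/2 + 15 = (l - 6)*(l - 5/2)*(l - 1)^2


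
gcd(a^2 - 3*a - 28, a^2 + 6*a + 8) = a + 4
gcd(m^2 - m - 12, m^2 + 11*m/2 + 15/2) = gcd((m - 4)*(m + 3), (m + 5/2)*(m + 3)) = m + 3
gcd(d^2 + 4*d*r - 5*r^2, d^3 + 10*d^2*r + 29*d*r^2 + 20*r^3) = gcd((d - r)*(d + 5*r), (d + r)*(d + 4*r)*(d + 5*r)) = d + 5*r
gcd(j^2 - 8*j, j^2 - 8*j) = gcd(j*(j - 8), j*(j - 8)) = j^2 - 8*j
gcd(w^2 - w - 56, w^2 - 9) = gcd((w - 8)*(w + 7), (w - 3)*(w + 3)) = 1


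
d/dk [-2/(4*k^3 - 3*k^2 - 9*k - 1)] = 6*(4*k^2 - 2*k - 3)/(-4*k^3 + 3*k^2 + 9*k + 1)^2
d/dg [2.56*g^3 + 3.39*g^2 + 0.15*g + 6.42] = 7.68*g^2 + 6.78*g + 0.15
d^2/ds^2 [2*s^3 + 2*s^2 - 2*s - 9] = 12*s + 4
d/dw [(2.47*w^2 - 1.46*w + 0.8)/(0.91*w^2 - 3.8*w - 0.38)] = (-8.0574*w^2 - 3.3332*w + 3.5948)/(0.8281*w^4 - 6.916*w^3 + 13.7484*w^2 + 2.888*w + 0.1444)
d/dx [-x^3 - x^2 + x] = -3*x^2 - 2*x + 1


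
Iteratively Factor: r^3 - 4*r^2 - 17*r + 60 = (r + 4)*(r^2 - 8*r + 15) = (r - 5)*(r + 4)*(r - 3)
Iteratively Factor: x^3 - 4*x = (x + 2)*(x^2 - 2*x) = (x - 2)*(x + 2)*(x)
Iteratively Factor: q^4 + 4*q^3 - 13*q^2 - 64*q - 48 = (q + 1)*(q^3 + 3*q^2 - 16*q - 48) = (q - 4)*(q + 1)*(q^2 + 7*q + 12) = (q - 4)*(q + 1)*(q + 3)*(q + 4)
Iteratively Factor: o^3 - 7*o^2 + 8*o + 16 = (o + 1)*(o^2 - 8*o + 16) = (o - 4)*(o + 1)*(o - 4)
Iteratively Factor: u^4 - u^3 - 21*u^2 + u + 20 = (u - 1)*(u^3 - 21*u - 20) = (u - 1)*(u + 1)*(u^2 - u - 20) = (u - 1)*(u + 1)*(u + 4)*(u - 5)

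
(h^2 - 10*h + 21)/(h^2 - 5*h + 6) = (h - 7)/(h - 2)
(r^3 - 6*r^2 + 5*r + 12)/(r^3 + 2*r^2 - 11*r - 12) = (r - 4)/(r + 4)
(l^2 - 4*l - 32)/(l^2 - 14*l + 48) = (l + 4)/(l - 6)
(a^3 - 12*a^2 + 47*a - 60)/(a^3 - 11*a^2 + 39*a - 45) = (a - 4)/(a - 3)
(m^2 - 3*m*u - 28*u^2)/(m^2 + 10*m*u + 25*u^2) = (m^2 - 3*m*u - 28*u^2)/(m^2 + 10*m*u + 25*u^2)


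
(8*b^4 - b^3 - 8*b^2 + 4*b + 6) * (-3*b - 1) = -24*b^5 - 5*b^4 + 25*b^3 - 4*b^2 - 22*b - 6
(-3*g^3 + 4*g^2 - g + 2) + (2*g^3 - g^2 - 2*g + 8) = -g^3 + 3*g^2 - 3*g + 10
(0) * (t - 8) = 0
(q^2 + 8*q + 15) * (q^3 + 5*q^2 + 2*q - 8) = q^5 + 13*q^4 + 57*q^3 + 83*q^2 - 34*q - 120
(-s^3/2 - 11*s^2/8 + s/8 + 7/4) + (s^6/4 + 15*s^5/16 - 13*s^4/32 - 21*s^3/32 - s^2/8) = s^6/4 + 15*s^5/16 - 13*s^4/32 - 37*s^3/32 - 3*s^2/2 + s/8 + 7/4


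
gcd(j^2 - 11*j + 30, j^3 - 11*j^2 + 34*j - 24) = j - 6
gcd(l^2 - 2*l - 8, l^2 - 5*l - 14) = l + 2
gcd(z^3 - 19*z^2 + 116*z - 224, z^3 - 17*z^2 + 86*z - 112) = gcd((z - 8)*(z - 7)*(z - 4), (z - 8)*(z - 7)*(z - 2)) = z^2 - 15*z + 56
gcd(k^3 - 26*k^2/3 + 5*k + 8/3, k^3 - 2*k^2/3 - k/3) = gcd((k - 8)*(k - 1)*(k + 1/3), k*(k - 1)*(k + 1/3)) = k^2 - 2*k/3 - 1/3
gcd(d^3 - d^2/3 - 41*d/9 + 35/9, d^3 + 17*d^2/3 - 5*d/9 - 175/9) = d^2 + 2*d/3 - 35/9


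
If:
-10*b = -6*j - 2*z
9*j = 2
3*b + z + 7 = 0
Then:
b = -19/24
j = 2/9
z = -37/8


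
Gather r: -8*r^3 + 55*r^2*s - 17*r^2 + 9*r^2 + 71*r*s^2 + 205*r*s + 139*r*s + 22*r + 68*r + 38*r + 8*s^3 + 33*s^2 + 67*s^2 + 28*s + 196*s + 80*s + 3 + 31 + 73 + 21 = -8*r^3 + r^2*(55*s - 8) + r*(71*s^2 + 344*s + 128) + 8*s^3 + 100*s^2 + 304*s + 128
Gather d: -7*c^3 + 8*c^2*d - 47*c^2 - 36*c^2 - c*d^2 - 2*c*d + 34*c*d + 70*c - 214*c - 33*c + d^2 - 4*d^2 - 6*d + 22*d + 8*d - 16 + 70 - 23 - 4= -7*c^3 - 83*c^2 - 177*c + d^2*(-c - 3) + d*(8*c^2 + 32*c + 24) + 27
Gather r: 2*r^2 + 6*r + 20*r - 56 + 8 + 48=2*r^2 + 26*r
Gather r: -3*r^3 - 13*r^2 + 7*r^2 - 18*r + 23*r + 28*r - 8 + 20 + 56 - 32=-3*r^3 - 6*r^2 + 33*r + 36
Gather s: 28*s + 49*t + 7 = 28*s + 49*t + 7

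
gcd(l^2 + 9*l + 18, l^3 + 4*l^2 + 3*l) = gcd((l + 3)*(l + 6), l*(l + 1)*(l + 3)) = l + 3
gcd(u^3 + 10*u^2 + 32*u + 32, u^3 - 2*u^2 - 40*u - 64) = u^2 + 6*u + 8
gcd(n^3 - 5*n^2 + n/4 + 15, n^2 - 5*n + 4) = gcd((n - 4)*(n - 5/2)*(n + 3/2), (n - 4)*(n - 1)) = n - 4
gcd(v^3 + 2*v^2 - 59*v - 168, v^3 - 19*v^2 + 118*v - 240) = v - 8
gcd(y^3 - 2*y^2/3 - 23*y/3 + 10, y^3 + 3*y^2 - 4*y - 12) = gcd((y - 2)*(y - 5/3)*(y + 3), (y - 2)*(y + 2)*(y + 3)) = y^2 + y - 6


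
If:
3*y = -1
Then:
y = -1/3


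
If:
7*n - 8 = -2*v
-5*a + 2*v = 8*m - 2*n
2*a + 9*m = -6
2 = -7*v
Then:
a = 3180/1421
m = -1654/1421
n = 60/49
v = -2/7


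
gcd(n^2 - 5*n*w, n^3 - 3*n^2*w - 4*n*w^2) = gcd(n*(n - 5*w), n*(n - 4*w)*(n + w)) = n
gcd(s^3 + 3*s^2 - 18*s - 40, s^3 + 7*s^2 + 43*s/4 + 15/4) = s + 5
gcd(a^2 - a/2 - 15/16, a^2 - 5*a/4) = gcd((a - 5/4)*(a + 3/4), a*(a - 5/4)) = a - 5/4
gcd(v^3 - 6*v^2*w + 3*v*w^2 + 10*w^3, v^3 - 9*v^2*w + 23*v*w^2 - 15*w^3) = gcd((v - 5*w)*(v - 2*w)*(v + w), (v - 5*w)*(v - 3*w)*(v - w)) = v - 5*w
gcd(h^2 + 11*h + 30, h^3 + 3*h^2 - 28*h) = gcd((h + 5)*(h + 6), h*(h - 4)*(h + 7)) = 1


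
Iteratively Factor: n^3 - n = (n)*(n^2 - 1) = n*(n + 1)*(n - 1)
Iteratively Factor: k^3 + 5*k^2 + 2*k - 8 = (k + 2)*(k^2 + 3*k - 4) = (k - 1)*(k + 2)*(k + 4)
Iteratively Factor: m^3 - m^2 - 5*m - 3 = (m - 3)*(m^2 + 2*m + 1) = (m - 3)*(m + 1)*(m + 1)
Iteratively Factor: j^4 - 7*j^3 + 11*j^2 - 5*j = (j - 1)*(j^3 - 6*j^2 + 5*j) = (j - 5)*(j - 1)*(j^2 - j) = (j - 5)*(j - 1)^2*(j)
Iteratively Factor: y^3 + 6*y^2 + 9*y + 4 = (y + 1)*(y^2 + 5*y + 4) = (y + 1)*(y + 4)*(y + 1)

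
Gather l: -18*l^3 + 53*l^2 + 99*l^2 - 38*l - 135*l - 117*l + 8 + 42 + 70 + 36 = -18*l^3 + 152*l^2 - 290*l + 156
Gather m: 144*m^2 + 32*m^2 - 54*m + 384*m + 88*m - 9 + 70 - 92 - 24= 176*m^2 + 418*m - 55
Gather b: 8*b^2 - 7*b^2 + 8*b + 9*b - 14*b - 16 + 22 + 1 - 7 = b^2 + 3*b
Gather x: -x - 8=-x - 8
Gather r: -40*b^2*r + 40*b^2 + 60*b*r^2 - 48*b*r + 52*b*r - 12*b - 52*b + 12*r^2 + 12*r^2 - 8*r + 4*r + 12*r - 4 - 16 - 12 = 40*b^2 - 64*b + r^2*(60*b + 24) + r*(-40*b^2 + 4*b + 8) - 32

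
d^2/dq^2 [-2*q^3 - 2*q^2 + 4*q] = -12*q - 4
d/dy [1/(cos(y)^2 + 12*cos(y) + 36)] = 2*sin(y)/(cos(y) + 6)^3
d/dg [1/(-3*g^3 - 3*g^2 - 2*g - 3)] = (9*g^2 + 6*g + 2)/(3*g^3 + 3*g^2 + 2*g + 3)^2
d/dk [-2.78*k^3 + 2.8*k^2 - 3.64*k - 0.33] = -8.34*k^2 + 5.6*k - 3.64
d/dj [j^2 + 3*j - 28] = 2*j + 3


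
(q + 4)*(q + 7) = q^2 + 11*q + 28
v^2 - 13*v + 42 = (v - 7)*(v - 6)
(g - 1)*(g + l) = g^2 + g*l - g - l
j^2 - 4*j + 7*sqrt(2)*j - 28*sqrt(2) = (j - 4)*(j + 7*sqrt(2))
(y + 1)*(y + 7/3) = y^2 + 10*y/3 + 7/3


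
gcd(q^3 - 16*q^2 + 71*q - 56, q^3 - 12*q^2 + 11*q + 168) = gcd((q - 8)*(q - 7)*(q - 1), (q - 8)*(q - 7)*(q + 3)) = q^2 - 15*q + 56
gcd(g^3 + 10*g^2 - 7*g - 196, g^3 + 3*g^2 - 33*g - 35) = g + 7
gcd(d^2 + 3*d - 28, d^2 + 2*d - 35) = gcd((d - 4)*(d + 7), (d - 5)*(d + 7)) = d + 7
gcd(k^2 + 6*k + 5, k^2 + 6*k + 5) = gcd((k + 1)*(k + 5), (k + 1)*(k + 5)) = k^2 + 6*k + 5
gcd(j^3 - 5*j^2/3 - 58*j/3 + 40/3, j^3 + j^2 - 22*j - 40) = j^2 - j - 20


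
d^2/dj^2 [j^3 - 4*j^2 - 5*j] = 6*j - 8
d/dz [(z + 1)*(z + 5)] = 2*z + 6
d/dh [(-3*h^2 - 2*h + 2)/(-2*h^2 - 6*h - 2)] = (7*h^2 + 10*h + 8)/(2*(h^4 + 6*h^3 + 11*h^2 + 6*h + 1))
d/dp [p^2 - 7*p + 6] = 2*p - 7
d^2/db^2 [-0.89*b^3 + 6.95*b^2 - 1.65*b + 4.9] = 13.9 - 5.34*b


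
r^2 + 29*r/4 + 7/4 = (r + 1/4)*(r + 7)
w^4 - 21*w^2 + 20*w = w*(w - 4)*(w - 1)*(w + 5)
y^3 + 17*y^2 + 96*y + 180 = (y + 5)*(y + 6)^2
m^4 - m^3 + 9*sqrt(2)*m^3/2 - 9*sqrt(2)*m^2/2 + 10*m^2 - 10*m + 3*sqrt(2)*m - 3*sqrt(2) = (m - 1)*(m + sqrt(2)/2)*(m + sqrt(2))*(m + 3*sqrt(2))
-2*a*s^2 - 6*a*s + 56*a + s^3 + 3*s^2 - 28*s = (-2*a + s)*(s - 4)*(s + 7)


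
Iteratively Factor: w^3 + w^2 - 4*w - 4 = (w + 2)*(w^2 - w - 2) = (w + 1)*(w + 2)*(w - 2)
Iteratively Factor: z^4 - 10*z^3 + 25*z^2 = (z)*(z^3 - 10*z^2 + 25*z) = z*(z - 5)*(z^2 - 5*z) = z^2*(z - 5)*(z - 5)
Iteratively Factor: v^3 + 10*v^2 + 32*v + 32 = (v + 4)*(v^2 + 6*v + 8) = (v + 4)^2*(v + 2)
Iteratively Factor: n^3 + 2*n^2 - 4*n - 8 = (n - 2)*(n^2 + 4*n + 4) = (n - 2)*(n + 2)*(n + 2)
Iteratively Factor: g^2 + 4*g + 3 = (g + 1)*(g + 3)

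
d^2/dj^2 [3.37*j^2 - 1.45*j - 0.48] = 6.74000000000000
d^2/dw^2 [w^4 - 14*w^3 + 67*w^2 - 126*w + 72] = 12*w^2 - 84*w + 134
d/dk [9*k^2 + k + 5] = 18*k + 1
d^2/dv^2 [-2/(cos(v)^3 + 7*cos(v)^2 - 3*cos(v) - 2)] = 16*(9*(1 - cos(2*v))^3 - 154*(1 - cos(2*v))^2*cos(v) - 410*(1 - cos(2*v))^2 - 230*cos(v) - 688*cos(2*v) + 6*cos(3*v) + 1248)/(9*cos(v) - 14*cos(2*v) - cos(3*v) - 6)^3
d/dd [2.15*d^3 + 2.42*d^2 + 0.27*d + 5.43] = 6.45*d^2 + 4.84*d + 0.27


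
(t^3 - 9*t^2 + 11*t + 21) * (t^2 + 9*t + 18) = t^5 - 52*t^3 - 42*t^2 + 387*t + 378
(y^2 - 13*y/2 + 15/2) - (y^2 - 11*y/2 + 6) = 3/2 - y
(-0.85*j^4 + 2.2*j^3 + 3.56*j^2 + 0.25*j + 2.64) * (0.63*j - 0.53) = -0.5355*j^5 + 1.8365*j^4 + 1.0768*j^3 - 1.7293*j^2 + 1.5307*j - 1.3992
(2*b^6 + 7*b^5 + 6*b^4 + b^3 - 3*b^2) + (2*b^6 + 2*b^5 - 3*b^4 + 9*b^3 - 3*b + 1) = 4*b^6 + 9*b^5 + 3*b^4 + 10*b^3 - 3*b^2 - 3*b + 1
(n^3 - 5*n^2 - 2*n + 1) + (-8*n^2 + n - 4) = n^3 - 13*n^2 - n - 3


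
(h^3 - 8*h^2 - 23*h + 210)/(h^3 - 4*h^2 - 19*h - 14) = (h^2 - h - 30)/(h^2 + 3*h + 2)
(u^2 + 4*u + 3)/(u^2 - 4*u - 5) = (u + 3)/(u - 5)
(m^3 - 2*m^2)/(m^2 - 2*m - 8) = m^2*(2 - m)/(-m^2 + 2*m + 8)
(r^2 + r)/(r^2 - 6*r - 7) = r/(r - 7)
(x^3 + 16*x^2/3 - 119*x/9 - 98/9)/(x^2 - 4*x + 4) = (9*x^3 + 48*x^2 - 119*x - 98)/(9*(x^2 - 4*x + 4))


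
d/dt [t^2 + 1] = 2*t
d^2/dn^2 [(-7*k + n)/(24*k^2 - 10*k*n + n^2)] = 2*(-4*(5*k - n)^2*(7*k - n) + (17*k - 3*n)*(24*k^2 - 10*k*n + n^2))/(24*k^2 - 10*k*n + n^2)^3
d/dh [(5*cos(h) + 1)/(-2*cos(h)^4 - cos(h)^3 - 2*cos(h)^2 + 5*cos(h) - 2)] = (-15*(1 - cos(2*h))^2 - 35*cos(h) - 73*cos(2*h) - 9*cos(3*h) + 17)*sin(h)/(2*(2*cos(h)^4 + cos(h)^3 + 2*cos(h)^2 - 5*cos(h) + 2)^2)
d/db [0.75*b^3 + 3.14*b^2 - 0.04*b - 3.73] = 2.25*b^2 + 6.28*b - 0.04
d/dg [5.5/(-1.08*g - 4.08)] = 5.94/(1.08*g + 4.08)^2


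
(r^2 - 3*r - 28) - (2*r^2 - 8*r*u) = -r^2 + 8*r*u - 3*r - 28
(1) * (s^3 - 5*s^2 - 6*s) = s^3 - 5*s^2 - 6*s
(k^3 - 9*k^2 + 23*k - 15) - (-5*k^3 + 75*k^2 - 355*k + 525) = 6*k^3 - 84*k^2 + 378*k - 540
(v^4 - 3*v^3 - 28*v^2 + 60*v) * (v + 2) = v^5 - v^4 - 34*v^3 + 4*v^2 + 120*v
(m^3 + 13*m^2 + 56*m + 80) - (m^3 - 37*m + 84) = 13*m^2 + 93*m - 4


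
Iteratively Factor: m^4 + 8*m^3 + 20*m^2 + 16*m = (m + 2)*(m^3 + 6*m^2 + 8*m) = m*(m + 2)*(m^2 + 6*m + 8) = m*(m + 2)*(m + 4)*(m + 2)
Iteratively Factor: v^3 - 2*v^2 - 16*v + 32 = (v - 2)*(v^2 - 16) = (v - 4)*(v - 2)*(v + 4)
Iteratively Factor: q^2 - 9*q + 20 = (q - 4)*(q - 5)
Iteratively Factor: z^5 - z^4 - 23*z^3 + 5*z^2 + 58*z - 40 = (z - 1)*(z^4 - 23*z^2 - 18*z + 40) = (z - 5)*(z - 1)*(z^3 + 5*z^2 + 2*z - 8) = (z - 5)*(z - 1)^2*(z^2 + 6*z + 8) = (z - 5)*(z - 1)^2*(z + 2)*(z + 4)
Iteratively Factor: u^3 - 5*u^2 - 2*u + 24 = (u - 3)*(u^2 - 2*u - 8) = (u - 3)*(u + 2)*(u - 4)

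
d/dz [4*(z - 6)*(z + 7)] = 8*z + 4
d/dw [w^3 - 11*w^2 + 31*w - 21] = 3*w^2 - 22*w + 31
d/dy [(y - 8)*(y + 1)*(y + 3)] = 3*y^2 - 8*y - 29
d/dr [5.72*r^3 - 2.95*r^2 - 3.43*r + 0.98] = 17.16*r^2 - 5.9*r - 3.43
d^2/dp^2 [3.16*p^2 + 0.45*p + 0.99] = 6.32000000000000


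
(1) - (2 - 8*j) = 8*j - 1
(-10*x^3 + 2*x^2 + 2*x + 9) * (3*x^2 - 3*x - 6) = -30*x^5 + 36*x^4 + 60*x^3 + 9*x^2 - 39*x - 54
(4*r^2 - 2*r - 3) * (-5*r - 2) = -20*r^3 + 2*r^2 + 19*r + 6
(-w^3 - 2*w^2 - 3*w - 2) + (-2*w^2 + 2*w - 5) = -w^3 - 4*w^2 - w - 7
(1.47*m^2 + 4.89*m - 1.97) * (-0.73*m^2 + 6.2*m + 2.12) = -1.0731*m^4 + 5.5443*m^3 + 34.8725*m^2 - 1.8472*m - 4.1764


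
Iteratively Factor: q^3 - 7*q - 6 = (q + 1)*(q^2 - q - 6) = (q - 3)*(q + 1)*(q + 2)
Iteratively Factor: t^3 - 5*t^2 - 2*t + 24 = (t - 3)*(t^2 - 2*t - 8) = (t - 4)*(t - 3)*(t + 2)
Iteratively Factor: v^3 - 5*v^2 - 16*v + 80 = (v - 4)*(v^2 - v - 20) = (v - 4)*(v + 4)*(v - 5)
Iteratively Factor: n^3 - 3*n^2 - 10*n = (n)*(n^2 - 3*n - 10) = n*(n + 2)*(n - 5)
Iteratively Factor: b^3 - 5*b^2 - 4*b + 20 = (b - 2)*(b^2 - 3*b - 10) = (b - 5)*(b - 2)*(b + 2)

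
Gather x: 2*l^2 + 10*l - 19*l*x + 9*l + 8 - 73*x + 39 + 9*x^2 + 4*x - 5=2*l^2 + 19*l + 9*x^2 + x*(-19*l - 69) + 42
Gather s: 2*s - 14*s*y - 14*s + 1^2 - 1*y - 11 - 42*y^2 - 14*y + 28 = s*(-14*y - 12) - 42*y^2 - 15*y + 18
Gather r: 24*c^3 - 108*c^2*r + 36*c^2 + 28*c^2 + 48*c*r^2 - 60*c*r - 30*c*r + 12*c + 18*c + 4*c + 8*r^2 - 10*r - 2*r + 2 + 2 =24*c^3 + 64*c^2 + 34*c + r^2*(48*c + 8) + r*(-108*c^2 - 90*c - 12) + 4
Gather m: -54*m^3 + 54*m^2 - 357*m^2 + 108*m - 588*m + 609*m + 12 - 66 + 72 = -54*m^3 - 303*m^2 + 129*m + 18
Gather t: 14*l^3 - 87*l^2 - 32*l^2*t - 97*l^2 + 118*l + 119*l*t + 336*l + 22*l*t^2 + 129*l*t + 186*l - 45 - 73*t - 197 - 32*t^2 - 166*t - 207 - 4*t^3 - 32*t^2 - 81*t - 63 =14*l^3 - 184*l^2 + 640*l - 4*t^3 + t^2*(22*l - 64) + t*(-32*l^2 + 248*l - 320) - 512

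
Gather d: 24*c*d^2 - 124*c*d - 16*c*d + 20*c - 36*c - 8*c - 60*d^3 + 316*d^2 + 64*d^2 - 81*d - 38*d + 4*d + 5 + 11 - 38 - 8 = -24*c - 60*d^3 + d^2*(24*c + 380) + d*(-140*c - 115) - 30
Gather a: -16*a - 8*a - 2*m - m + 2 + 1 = -24*a - 3*m + 3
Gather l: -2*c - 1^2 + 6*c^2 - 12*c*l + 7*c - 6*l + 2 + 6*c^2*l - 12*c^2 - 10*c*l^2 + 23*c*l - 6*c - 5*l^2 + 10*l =-6*c^2 - c + l^2*(-10*c - 5) + l*(6*c^2 + 11*c + 4) + 1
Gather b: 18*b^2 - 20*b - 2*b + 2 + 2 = 18*b^2 - 22*b + 4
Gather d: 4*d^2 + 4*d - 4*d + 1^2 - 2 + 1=4*d^2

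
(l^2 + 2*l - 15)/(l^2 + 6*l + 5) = (l - 3)/(l + 1)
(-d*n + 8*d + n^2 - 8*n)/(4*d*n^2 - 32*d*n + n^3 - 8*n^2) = (-d + n)/(n*(4*d + n))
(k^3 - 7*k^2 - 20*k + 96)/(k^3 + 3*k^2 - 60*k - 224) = (k - 3)/(k + 7)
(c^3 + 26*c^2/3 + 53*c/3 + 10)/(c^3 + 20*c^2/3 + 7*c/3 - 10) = (c + 1)/(c - 1)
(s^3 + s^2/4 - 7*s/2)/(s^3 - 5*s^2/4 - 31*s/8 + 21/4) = 2*s/(2*s - 3)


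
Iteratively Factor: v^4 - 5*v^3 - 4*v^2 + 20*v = (v)*(v^3 - 5*v^2 - 4*v + 20) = v*(v + 2)*(v^2 - 7*v + 10) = v*(v - 5)*(v + 2)*(v - 2)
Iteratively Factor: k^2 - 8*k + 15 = (k - 5)*(k - 3)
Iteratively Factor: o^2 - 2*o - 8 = (o - 4)*(o + 2)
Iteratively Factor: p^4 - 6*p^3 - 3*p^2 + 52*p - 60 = (p - 2)*(p^3 - 4*p^2 - 11*p + 30) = (p - 5)*(p - 2)*(p^2 + p - 6) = (p - 5)*(p - 2)^2*(p + 3)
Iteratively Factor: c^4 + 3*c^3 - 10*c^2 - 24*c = (c)*(c^3 + 3*c^2 - 10*c - 24) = c*(c - 3)*(c^2 + 6*c + 8) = c*(c - 3)*(c + 4)*(c + 2)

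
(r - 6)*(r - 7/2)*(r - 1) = r^3 - 21*r^2/2 + 61*r/2 - 21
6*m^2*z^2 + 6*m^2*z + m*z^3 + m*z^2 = z*(6*m + z)*(m*z + m)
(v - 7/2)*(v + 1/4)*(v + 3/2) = v^3 - 7*v^2/4 - 23*v/4 - 21/16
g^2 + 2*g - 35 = (g - 5)*(g + 7)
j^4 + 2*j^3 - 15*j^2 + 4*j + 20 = (j - 2)^2*(j + 1)*(j + 5)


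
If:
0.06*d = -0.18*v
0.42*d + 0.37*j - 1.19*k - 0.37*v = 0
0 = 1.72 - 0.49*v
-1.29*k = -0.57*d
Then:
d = -10.53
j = 0.50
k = -4.65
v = 3.51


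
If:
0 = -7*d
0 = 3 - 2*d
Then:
No Solution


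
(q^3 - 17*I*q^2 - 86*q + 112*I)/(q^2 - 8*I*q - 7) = (q^2 - 10*I*q - 16)/(q - I)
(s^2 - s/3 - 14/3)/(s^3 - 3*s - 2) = (-3*s^2 + s + 14)/(3*(-s^3 + 3*s + 2))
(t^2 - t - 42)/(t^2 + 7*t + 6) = (t - 7)/(t + 1)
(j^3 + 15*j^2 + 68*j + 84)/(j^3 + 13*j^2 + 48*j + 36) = (j^2 + 9*j + 14)/(j^2 + 7*j + 6)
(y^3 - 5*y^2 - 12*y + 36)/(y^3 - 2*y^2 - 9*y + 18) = (y - 6)/(y - 3)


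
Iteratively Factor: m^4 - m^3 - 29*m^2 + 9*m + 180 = (m + 3)*(m^3 - 4*m^2 - 17*m + 60) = (m + 3)*(m + 4)*(m^2 - 8*m + 15) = (m - 5)*(m + 3)*(m + 4)*(m - 3)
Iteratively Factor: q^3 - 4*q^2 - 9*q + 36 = (q - 3)*(q^2 - q - 12) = (q - 4)*(q - 3)*(q + 3)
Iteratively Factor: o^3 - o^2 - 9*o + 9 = (o + 3)*(o^2 - 4*o + 3) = (o - 1)*(o + 3)*(o - 3)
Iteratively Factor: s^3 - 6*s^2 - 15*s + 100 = (s + 4)*(s^2 - 10*s + 25) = (s - 5)*(s + 4)*(s - 5)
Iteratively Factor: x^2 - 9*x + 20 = (x - 5)*(x - 4)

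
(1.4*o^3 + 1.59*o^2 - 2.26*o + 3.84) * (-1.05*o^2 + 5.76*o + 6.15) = -1.47*o^5 + 6.3945*o^4 + 20.1414*o^3 - 7.2711*o^2 + 8.2194*o + 23.616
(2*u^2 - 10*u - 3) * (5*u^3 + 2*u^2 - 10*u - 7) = 10*u^5 - 46*u^4 - 55*u^3 + 80*u^2 + 100*u + 21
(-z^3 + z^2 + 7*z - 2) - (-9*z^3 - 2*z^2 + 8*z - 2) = 8*z^3 + 3*z^2 - z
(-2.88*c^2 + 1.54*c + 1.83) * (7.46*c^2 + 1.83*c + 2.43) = -21.4848*c^4 + 6.218*c^3 + 9.4716*c^2 + 7.0911*c + 4.4469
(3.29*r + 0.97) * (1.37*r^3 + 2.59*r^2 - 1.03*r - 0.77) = 4.5073*r^4 + 9.85*r^3 - 0.8764*r^2 - 3.5324*r - 0.7469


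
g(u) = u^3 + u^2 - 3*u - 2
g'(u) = 3*u^2 + 2*u - 3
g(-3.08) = -12.49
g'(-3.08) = 19.30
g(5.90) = 220.49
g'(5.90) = 113.23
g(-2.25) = -1.58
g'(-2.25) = 7.69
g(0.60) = -3.22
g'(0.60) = -0.72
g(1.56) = -0.45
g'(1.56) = 7.42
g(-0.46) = -0.51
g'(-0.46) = -3.29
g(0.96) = -3.07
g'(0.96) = 1.68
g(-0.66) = 0.13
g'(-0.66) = -3.01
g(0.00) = -2.00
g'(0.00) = -3.00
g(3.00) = 25.00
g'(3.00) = 30.00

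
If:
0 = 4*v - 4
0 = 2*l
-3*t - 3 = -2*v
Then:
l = 0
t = -1/3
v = 1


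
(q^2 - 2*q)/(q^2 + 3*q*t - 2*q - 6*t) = q/(q + 3*t)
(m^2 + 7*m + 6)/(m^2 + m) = (m + 6)/m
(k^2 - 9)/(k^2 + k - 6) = (k - 3)/(k - 2)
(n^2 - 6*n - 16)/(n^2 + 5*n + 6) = (n - 8)/(n + 3)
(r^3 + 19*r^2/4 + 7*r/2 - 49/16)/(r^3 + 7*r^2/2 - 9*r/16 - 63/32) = 2*(8*r^2 + 10*r - 7)/(16*r^2 - 9)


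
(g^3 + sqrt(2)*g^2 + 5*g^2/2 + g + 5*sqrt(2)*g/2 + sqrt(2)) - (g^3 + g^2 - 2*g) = sqrt(2)*g^2 + 3*g^2/2 + 3*g + 5*sqrt(2)*g/2 + sqrt(2)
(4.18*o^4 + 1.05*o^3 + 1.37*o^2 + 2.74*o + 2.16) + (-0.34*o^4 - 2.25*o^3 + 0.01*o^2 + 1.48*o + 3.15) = 3.84*o^4 - 1.2*o^3 + 1.38*o^2 + 4.22*o + 5.31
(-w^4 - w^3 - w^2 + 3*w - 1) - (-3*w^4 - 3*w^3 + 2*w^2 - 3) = 2*w^4 + 2*w^3 - 3*w^2 + 3*w + 2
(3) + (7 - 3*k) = 10 - 3*k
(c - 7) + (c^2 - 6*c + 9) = c^2 - 5*c + 2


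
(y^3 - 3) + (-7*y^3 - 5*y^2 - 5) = -6*y^3 - 5*y^2 - 8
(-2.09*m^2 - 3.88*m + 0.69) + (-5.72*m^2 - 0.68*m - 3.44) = -7.81*m^2 - 4.56*m - 2.75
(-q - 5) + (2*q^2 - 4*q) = 2*q^2 - 5*q - 5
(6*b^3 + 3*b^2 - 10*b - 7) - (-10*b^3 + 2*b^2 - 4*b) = 16*b^3 + b^2 - 6*b - 7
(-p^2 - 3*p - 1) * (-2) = 2*p^2 + 6*p + 2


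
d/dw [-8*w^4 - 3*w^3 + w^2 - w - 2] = -32*w^3 - 9*w^2 + 2*w - 1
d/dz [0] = 0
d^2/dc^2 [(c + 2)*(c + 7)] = 2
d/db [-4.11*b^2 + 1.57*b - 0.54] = 1.57 - 8.22*b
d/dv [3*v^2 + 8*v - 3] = 6*v + 8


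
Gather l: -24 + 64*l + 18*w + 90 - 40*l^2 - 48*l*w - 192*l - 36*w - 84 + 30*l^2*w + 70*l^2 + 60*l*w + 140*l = l^2*(30*w + 30) + l*(12*w + 12) - 18*w - 18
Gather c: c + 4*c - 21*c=-16*c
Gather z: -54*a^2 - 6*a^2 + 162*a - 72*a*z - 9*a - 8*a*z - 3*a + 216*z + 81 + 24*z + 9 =-60*a^2 + 150*a + z*(240 - 80*a) + 90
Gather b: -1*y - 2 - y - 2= -2*y - 4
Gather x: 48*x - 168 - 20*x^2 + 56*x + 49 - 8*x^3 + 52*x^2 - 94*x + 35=-8*x^3 + 32*x^2 + 10*x - 84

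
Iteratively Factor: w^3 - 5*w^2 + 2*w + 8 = (w - 2)*(w^2 - 3*w - 4) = (w - 2)*(w + 1)*(w - 4)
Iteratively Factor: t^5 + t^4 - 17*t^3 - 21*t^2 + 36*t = (t + 3)*(t^4 - 2*t^3 - 11*t^2 + 12*t) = t*(t + 3)*(t^3 - 2*t^2 - 11*t + 12) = t*(t - 4)*(t + 3)*(t^2 + 2*t - 3) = t*(t - 4)*(t + 3)^2*(t - 1)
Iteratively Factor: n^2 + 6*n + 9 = (n + 3)*(n + 3)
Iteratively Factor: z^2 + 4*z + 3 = (z + 3)*(z + 1)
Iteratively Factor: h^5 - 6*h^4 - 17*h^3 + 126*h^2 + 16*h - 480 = (h + 4)*(h^4 - 10*h^3 + 23*h^2 + 34*h - 120) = (h + 2)*(h + 4)*(h^3 - 12*h^2 + 47*h - 60) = (h - 5)*(h + 2)*(h + 4)*(h^2 - 7*h + 12) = (h - 5)*(h - 4)*(h + 2)*(h + 4)*(h - 3)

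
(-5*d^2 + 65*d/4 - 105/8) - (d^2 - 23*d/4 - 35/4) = -6*d^2 + 22*d - 35/8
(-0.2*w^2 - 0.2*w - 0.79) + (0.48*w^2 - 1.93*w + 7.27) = 0.28*w^2 - 2.13*w + 6.48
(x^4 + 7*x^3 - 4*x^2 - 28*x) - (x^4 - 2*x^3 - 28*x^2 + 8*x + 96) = 9*x^3 + 24*x^2 - 36*x - 96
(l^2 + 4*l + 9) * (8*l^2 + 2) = 8*l^4 + 32*l^3 + 74*l^2 + 8*l + 18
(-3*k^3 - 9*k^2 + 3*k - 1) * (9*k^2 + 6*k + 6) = -27*k^5 - 99*k^4 - 45*k^3 - 45*k^2 + 12*k - 6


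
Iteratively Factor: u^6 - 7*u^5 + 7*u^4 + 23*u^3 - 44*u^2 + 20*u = (u - 2)*(u^5 - 5*u^4 - 3*u^3 + 17*u^2 - 10*u) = (u - 2)*(u + 2)*(u^4 - 7*u^3 + 11*u^2 - 5*u) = (u - 2)*(u - 1)*(u + 2)*(u^3 - 6*u^2 + 5*u) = (u - 2)*(u - 1)^2*(u + 2)*(u^2 - 5*u) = u*(u - 2)*(u - 1)^2*(u + 2)*(u - 5)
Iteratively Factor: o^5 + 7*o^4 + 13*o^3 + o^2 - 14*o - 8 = (o + 2)*(o^4 + 5*o^3 + 3*o^2 - 5*o - 4) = (o + 2)*(o + 4)*(o^3 + o^2 - o - 1) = (o + 1)*(o + 2)*(o + 4)*(o^2 - 1) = (o + 1)^2*(o + 2)*(o + 4)*(o - 1)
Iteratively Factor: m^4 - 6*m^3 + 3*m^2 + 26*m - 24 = (m + 2)*(m^3 - 8*m^2 + 19*m - 12) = (m - 1)*(m + 2)*(m^2 - 7*m + 12) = (m - 4)*(m - 1)*(m + 2)*(m - 3)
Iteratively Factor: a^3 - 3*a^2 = (a)*(a^2 - 3*a) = a^2*(a - 3)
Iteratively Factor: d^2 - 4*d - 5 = (d - 5)*(d + 1)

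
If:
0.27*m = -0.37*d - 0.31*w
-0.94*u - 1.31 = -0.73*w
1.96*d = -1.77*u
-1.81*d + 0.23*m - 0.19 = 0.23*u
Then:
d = -0.44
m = -2.18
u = 0.49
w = 2.43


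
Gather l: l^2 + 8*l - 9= l^2 + 8*l - 9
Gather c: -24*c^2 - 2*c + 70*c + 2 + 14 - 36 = -24*c^2 + 68*c - 20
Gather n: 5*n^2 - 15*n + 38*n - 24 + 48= 5*n^2 + 23*n + 24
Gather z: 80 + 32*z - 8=32*z + 72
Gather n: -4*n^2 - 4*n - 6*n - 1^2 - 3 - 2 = -4*n^2 - 10*n - 6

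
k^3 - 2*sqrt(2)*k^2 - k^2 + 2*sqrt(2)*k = k*(k - 1)*(k - 2*sqrt(2))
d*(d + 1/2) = d^2 + d/2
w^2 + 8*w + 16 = (w + 4)^2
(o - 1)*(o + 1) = o^2 - 1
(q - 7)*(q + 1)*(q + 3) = q^3 - 3*q^2 - 25*q - 21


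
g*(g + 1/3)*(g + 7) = g^3 + 22*g^2/3 + 7*g/3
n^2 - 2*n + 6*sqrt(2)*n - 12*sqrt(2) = (n - 2)*(n + 6*sqrt(2))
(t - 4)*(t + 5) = t^2 + t - 20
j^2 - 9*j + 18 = (j - 6)*(j - 3)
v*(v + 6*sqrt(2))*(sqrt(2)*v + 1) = sqrt(2)*v^3 + 13*v^2 + 6*sqrt(2)*v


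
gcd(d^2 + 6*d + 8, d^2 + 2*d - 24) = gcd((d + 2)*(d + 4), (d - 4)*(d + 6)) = 1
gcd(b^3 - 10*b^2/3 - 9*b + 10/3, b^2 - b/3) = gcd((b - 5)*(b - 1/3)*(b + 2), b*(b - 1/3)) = b - 1/3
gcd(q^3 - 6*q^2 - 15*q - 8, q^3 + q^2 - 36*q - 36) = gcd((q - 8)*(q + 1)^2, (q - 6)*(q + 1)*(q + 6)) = q + 1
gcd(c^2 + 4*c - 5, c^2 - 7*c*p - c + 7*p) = c - 1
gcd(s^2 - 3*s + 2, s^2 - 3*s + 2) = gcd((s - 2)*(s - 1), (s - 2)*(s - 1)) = s^2 - 3*s + 2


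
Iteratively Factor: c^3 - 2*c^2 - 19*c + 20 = (c - 5)*(c^2 + 3*c - 4) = (c - 5)*(c + 4)*(c - 1)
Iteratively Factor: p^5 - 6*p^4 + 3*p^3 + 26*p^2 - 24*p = (p + 2)*(p^4 - 8*p^3 + 19*p^2 - 12*p) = (p - 4)*(p + 2)*(p^3 - 4*p^2 + 3*p) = p*(p - 4)*(p + 2)*(p^2 - 4*p + 3) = p*(p - 4)*(p - 3)*(p + 2)*(p - 1)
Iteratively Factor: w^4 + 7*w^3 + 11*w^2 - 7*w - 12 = (w + 3)*(w^3 + 4*w^2 - w - 4) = (w - 1)*(w + 3)*(w^2 + 5*w + 4) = (w - 1)*(w + 3)*(w + 4)*(w + 1)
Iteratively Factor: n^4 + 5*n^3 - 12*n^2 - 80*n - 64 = (n + 4)*(n^3 + n^2 - 16*n - 16) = (n - 4)*(n + 4)*(n^2 + 5*n + 4) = (n - 4)*(n + 4)^2*(n + 1)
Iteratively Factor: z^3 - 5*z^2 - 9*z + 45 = (z + 3)*(z^2 - 8*z + 15) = (z - 3)*(z + 3)*(z - 5)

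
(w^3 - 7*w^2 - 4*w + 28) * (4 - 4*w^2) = -4*w^5 + 28*w^4 + 20*w^3 - 140*w^2 - 16*w + 112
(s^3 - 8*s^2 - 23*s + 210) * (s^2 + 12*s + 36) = s^5 + 4*s^4 - 83*s^3 - 354*s^2 + 1692*s + 7560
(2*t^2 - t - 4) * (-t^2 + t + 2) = -2*t^4 + 3*t^3 + 7*t^2 - 6*t - 8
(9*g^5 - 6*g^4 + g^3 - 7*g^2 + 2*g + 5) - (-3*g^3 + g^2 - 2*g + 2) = 9*g^5 - 6*g^4 + 4*g^3 - 8*g^2 + 4*g + 3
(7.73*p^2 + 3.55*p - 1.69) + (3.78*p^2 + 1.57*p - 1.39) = 11.51*p^2 + 5.12*p - 3.08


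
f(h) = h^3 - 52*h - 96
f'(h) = 3*h^2 - 52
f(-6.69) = -47.54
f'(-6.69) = 82.27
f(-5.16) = 34.93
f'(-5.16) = 27.88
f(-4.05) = 48.17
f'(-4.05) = -2.79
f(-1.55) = -19.12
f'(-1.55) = -44.79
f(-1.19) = -35.81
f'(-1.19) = -47.75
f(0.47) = -120.34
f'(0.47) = -51.34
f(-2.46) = 17.03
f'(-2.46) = -33.85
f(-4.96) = 39.90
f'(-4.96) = 21.80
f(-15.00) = -2691.00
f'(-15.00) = 623.00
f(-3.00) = 33.00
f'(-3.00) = -25.00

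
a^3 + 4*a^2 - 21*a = a*(a - 3)*(a + 7)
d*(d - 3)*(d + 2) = d^3 - d^2 - 6*d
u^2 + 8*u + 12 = (u + 2)*(u + 6)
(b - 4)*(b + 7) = b^2 + 3*b - 28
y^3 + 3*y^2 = y^2*(y + 3)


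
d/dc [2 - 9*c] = -9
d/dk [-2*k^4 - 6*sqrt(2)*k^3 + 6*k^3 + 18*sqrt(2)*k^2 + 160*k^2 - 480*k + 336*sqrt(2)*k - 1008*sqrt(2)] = -8*k^3 - 18*sqrt(2)*k^2 + 18*k^2 + 36*sqrt(2)*k + 320*k - 480 + 336*sqrt(2)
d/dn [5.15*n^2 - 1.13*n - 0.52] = 10.3*n - 1.13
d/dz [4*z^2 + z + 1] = 8*z + 1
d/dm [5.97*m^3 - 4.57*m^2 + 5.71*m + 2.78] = 17.91*m^2 - 9.14*m + 5.71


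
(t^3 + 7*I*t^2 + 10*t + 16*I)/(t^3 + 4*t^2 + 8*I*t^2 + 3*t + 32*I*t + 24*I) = (t^2 - I*t + 2)/(t^2 + 4*t + 3)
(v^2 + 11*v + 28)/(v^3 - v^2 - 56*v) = (v + 4)/(v*(v - 8))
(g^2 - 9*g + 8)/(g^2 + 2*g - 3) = (g - 8)/(g + 3)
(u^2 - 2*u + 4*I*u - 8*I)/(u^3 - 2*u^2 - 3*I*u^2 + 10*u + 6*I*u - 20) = (u + 4*I)/(u^2 - 3*I*u + 10)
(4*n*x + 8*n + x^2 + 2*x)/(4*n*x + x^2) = (x + 2)/x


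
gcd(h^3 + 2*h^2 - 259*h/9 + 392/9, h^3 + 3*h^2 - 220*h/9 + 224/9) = h^2 + 13*h/3 - 56/3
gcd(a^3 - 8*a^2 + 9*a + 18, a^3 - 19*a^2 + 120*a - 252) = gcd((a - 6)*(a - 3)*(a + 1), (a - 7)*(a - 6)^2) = a - 6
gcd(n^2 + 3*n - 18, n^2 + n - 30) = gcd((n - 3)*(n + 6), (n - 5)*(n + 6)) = n + 6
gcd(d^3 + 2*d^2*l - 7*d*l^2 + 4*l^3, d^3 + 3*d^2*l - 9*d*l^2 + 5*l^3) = d^2 - 2*d*l + l^2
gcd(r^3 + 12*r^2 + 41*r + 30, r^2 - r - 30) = r + 5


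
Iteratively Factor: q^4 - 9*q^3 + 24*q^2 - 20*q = (q - 2)*(q^3 - 7*q^2 + 10*q) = q*(q - 2)*(q^2 - 7*q + 10) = q*(q - 2)^2*(q - 5)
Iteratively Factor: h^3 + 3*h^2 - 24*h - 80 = (h + 4)*(h^2 - h - 20) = (h - 5)*(h + 4)*(h + 4)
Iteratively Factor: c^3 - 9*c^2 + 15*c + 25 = (c - 5)*(c^2 - 4*c - 5) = (c - 5)*(c + 1)*(c - 5)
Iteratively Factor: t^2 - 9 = (t + 3)*(t - 3)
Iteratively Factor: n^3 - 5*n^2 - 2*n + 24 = (n - 3)*(n^2 - 2*n - 8) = (n - 4)*(n - 3)*(n + 2)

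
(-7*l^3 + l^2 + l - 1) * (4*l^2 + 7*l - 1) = -28*l^5 - 45*l^4 + 18*l^3 + 2*l^2 - 8*l + 1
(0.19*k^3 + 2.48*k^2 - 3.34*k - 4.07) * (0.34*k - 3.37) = 0.0646*k^4 + 0.2029*k^3 - 9.4932*k^2 + 9.872*k + 13.7159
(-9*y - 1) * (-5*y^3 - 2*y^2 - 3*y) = 45*y^4 + 23*y^3 + 29*y^2 + 3*y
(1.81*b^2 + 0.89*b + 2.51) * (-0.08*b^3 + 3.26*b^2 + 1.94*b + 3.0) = -0.1448*b^5 + 5.8294*b^4 + 6.212*b^3 + 15.3392*b^2 + 7.5394*b + 7.53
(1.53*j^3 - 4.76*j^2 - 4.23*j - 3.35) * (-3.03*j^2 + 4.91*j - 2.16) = -4.6359*j^5 + 21.9351*j^4 - 13.8595*j^3 - 0.337200000000001*j^2 - 7.3117*j + 7.236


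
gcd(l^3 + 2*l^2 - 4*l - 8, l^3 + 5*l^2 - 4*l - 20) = l^2 - 4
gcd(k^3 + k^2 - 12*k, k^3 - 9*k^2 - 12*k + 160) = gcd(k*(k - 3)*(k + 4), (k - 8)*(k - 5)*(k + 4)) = k + 4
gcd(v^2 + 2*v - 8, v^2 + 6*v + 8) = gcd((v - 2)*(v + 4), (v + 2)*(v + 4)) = v + 4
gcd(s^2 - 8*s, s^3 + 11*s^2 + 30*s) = s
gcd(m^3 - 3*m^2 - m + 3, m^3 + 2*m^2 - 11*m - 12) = m^2 - 2*m - 3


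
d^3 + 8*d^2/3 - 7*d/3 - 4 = (d - 4/3)*(d + 1)*(d + 3)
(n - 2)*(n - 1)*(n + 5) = n^3 + 2*n^2 - 13*n + 10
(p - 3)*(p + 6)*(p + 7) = p^3 + 10*p^2 + 3*p - 126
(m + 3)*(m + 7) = m^2 + 10*m + 21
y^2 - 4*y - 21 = (y - 7)*(y + 3)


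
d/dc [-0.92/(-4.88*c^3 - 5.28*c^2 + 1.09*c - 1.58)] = (-13.4688*c^2 - 9.7152*c + 1.0028)/(4.88*c^3 + 5.28*c^2 - 1.09*c + 1.58)^2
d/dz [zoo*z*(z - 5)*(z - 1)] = zoo*(z^2 + z + 1)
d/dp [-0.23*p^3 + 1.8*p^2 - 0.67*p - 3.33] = -0.69*p^2 + 3.6*p - 0.67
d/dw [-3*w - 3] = -3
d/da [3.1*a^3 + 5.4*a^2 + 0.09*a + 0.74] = 9.3*a^2 + 10.8*a + 0.09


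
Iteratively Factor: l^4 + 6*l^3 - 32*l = (l + 4)*(l^3 + 2*l^2 - 8*l) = (l - 2)*(l + 4)*(l^2 + 4*l) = (l - 2)*(l + 4)^2*(l)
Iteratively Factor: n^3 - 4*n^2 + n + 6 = (n + 1)*(n^2 - 5*n + 6) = (n - 3)*(n + 1)*(n - 2)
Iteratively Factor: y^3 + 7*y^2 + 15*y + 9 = (y + 3)*(y^2 + 4*y + 3) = (y + 3)^2*(y + 1)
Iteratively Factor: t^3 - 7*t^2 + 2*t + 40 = (t + 2)*(t^2 - 9*t + 20) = (t - 4)*(t + 2)*(t - 5)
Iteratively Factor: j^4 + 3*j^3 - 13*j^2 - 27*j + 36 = (j + 3)*(j^3 - 13*j + 12) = (j + 3)*(j + 4)*(j^2 - 4*j + 3) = (j - 1)*(j + 3)*(j + 4)*(j - 3)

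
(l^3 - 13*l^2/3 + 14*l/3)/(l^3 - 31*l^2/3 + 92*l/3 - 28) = l/(l - 6)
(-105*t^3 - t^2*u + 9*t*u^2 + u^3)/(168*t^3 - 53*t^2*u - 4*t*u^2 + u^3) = (-5*t - u)/(8*t - u)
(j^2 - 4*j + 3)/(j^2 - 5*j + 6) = (j - 1)/(j - 2)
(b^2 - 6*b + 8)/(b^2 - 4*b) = (b - 2)/b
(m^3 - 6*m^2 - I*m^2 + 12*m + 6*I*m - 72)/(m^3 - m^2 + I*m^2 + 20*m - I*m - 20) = (m^2 + 3*m*(-2 + I) - 18*I)/(m^2 + m*(-1 + 5*I) - 5*I)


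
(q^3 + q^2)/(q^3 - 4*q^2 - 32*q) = q*(q + 1)/(q^2 - 4*q - 32)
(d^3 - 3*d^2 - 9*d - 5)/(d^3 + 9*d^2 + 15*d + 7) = (d - 5)/(d + 7)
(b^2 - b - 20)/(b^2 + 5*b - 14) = (b^2 - b - 20)/(b^2 + 5*b - 14)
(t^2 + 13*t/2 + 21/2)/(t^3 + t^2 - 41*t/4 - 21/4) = 2*(t + 3)/(2*t^2 - 5*t - 3)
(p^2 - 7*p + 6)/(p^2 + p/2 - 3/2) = 2*(p - 6)/(2*p + 3)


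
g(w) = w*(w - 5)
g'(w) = 2*w - 5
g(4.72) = -1.32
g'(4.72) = 4.44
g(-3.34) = 27.86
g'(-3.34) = -11.68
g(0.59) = -2.60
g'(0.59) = -3.82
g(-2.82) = 22.05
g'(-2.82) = -10.64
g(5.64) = 3.61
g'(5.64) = 6.28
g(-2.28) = 16.60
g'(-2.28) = -9.56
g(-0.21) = 1.09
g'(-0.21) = -5.42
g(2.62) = -6.24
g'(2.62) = 0.24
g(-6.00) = 66.00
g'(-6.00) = -17.00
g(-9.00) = 126.00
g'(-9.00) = -23.00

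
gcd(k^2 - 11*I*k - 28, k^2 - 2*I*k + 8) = k - 4*I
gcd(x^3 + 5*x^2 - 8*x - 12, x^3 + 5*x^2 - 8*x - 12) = x^3 + 5*x^2 - 8*x - 12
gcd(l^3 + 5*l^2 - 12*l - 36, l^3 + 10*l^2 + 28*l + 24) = l^2 + 8*l + 12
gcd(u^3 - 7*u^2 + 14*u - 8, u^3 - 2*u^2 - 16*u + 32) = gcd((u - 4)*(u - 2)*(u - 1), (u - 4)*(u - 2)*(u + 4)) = u^2 - 6*u + 8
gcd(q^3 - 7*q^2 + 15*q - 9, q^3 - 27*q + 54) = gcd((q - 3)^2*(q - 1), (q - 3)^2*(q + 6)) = q^2 - 6*q + 9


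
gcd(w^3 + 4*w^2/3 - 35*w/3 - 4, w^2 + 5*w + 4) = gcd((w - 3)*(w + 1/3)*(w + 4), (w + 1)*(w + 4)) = w + 4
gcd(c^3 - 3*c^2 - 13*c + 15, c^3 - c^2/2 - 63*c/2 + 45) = c - 5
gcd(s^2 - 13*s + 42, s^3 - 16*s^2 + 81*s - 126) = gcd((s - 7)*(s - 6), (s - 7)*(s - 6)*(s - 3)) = s^2 - 13*s + 42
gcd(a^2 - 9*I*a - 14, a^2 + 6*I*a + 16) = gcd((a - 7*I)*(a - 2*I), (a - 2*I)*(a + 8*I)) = a - 2*I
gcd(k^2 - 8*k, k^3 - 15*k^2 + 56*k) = k^2 - 8*k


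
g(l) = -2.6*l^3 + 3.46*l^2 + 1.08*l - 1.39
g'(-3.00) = -89.88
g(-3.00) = 96.71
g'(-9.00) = -693.00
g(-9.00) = 2164.55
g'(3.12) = -53.26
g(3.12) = -43.30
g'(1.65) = -8.74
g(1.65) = -1.87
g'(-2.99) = -89.34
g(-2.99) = 95.81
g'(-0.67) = -7.06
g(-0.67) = 0.22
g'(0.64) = 2.31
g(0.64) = 0.04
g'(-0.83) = -10.04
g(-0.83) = 1.58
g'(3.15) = -54.52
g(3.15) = -44.92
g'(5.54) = -199.98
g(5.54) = -331.30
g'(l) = -7.8*l^2 + 6.92*l + 1.08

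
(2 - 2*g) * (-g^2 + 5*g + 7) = 2*g^3 - 12*g^2 - 4*g + 14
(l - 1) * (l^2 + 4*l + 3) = l^3 + 3*l^2 - l - 3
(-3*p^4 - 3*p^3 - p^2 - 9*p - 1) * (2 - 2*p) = 6*p^5 - 4*p^3 + 16*p^2 - 16*p - 2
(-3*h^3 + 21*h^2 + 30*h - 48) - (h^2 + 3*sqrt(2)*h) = -3*h^3 + 20*h^2 - 3*sqrt(2)*h + 30*h - 48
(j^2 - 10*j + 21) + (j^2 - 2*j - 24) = 2*j^2 - 12*j - 3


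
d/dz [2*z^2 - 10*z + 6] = 4*z - 10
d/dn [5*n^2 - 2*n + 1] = 10*n - 2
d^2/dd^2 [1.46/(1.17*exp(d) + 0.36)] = (1.998594*exp(d) - 0.614952)*exp(d)/(1.17*exp(d) + 0.36)^3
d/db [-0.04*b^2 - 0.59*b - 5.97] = -0.08*b - 0.59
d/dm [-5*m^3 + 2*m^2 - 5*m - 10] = -15*m^2 + 4*m - 5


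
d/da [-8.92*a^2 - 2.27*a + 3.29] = -17.84*a - 2.27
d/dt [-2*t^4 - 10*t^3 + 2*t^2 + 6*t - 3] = -8*t^3 - 30*t^2 + 4*t + 6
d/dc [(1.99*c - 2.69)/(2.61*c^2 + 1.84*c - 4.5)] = (-5.1939*c^2 + 14.0418*c - 4.0054)/(6.8121*c^4 + 9.6048*c^3 - 20.1044*c^2 - 16.56*c + 20.25)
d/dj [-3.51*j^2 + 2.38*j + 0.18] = 2.38 - 7.02*j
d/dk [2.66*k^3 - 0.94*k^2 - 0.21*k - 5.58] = 7.98*k^2 - 1.88*k - 0.21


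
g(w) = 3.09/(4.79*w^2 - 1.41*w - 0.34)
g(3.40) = 0.06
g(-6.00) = 0.02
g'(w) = 3.09*(1.41 - 9.58*w)/(4.79*w^2 - 1.41*w - 0.34)^2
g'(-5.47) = 0.01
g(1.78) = 0.25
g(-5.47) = 0.02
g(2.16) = 0.16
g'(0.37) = -155.51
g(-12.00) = 0.00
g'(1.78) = -0.32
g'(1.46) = -0.64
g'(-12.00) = 0.00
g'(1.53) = -0.54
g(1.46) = 0.40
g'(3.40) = -0.04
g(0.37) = -15.00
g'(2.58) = -0.09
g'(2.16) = -0.17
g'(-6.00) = 0.01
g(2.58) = 0.11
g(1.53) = 0.35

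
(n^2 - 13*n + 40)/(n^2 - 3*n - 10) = (n - 8)/(n + 2)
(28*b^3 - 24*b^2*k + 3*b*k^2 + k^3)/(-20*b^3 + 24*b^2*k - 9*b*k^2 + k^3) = (-7*b - k)/(5*b - k)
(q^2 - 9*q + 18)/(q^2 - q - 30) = (q - 3)/(q + 5)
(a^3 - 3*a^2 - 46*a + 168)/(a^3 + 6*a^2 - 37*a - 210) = (a - 4)/(a + 5)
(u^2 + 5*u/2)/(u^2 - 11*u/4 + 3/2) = 2*u*(2*u + 5)/(4*u^2 - 11*u + 6)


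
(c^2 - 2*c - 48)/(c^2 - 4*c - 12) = (-c^2 + 2*c + 48)/(-c^2 + 4*c + 12)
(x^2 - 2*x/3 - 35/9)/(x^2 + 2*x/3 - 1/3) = (9*x^2 - 6*x - 35)/(3*(3*x^2 + 2*x - 1))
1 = 1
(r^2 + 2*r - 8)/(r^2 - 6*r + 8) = (r + 4)/(r - 4)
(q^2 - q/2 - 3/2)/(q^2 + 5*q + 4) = (q - 3/2)/(q + 4)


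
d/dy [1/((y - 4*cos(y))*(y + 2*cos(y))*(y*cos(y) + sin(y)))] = (y^3*sin(y) - 2*y^2*sin(2*y) - 4*y^2*cos(y) - 8*y*sin(y) - 6*y*sin(3*y) + 4*y*cos(2*y) + 2*y + sin(2*y) + 8*cos(y) + 8*cos(3*y))/((y - 4*cos(y))^2*(y + 2*cos(y))^2*(y*cos(y) + sin(y))^2)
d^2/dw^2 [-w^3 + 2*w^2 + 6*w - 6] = 4 - 6*w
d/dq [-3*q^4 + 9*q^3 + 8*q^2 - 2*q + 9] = -12*q^3 + 27*q^2 + 16*q - 2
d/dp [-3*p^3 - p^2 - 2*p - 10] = -9*p^2 - 2*p - 2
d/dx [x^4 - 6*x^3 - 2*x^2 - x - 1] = 4*x^3 - 18*x^2 - 4*x - 1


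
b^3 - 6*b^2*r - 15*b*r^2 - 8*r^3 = (b - 8*r)*(b + r)^2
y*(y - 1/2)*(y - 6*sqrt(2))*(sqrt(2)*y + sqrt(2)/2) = sqrt(2)*y^4 - 12*y^3 - sqrt(2)*y^2/4 + 3*y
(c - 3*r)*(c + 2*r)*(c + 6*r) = c^3 + 5*c^2*r - 12*c*r^2 - 36*r^3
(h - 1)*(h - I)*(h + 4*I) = h^3 - h^2 + 3*I*h^2 + 4*h - 3*I*h - 4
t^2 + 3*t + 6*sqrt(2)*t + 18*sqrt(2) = (t + 3)*(t + 6*sqrt(2))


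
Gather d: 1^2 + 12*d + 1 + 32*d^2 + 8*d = 32*d^2 + 20*d + 2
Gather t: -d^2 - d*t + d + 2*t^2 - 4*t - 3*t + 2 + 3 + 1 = -d^2 + d + 2*t^2 + t*(-d - 7) + 6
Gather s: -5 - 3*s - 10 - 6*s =-9*s - 15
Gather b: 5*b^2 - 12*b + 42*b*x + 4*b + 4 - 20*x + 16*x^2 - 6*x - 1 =5*b^2 + b*(42*x - 8) + 16*x^2 - 26*x + 3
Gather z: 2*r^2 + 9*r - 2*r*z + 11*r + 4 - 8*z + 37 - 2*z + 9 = 2*r^2 + 20*r + z*(-2*r - 10) + 50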